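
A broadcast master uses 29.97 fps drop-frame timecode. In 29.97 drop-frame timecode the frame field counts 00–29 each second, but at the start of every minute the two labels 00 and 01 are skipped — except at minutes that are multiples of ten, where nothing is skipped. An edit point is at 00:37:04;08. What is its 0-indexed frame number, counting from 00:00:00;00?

As if non-drop at 30 labels/s: (0 × 3600 + 37 × 60 + 4) × 30 + 8 = 66728.
Minute boundaries passed: 37; those not divisible by 10: 37 − 3 = 34; dropped labels = 2 × 34 = 68.
Actual frame index = 66728 − 68 = 66660.

66660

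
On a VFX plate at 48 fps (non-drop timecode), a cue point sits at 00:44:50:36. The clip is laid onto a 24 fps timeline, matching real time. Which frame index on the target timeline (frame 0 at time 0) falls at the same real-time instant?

Source frame index: (0×3600 + 44×60 + 50) × 48 + 36 = 129156.
Real time: 129156 / (48) = 10763/4 s.
Target frame: (10763/4) × (24) = 64578.

frame 64578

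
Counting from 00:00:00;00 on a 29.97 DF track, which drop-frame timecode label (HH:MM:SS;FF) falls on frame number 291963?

02:42:21;25

Each 10-minute DF block holds 10 × 60 × 30 − 9 × 2 = 17982 frames. 291963 ÷ 17982 → 16 full blocks, remainder 4251.
Within the partial block the first minute is 1800 frames and each further minute 1798, so 2 further minute boundaries passed. Total skipped labels = 18 × 16 + 2 × 2 = 292.
Non-drop label index = 291963 + 292 = 292255; at 30 labels/s that is 02:42:21:25, i.e. DF 02:42:21;25.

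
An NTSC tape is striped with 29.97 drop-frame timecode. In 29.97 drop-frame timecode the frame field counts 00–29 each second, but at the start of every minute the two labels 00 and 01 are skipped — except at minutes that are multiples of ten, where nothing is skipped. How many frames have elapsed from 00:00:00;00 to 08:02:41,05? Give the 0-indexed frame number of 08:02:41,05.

As if non-drop at 30 labels/s: (8 × 3600 + 2 × 60 + 41) × 30 + 5 = 868835.
Minute boundaries passed: 482; those not divisible by 10: 482 − 48 = 434; dropped labels = 2 × 434 = 868.
Actual frame index = 868835 − 868 = 867967.

867967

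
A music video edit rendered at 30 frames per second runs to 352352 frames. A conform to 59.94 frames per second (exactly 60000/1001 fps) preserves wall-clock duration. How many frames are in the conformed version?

Target frames = source frames × (target rate / source rate) = 352352 × (60000/1001)/(30) = 352352 × 2000/1001 = 704000.

704000 frames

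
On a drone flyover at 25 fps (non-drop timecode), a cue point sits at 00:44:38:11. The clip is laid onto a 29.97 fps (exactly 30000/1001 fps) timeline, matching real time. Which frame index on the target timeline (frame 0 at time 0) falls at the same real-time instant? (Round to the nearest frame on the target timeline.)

Source frame index: (0×3600 + 44×60 + 38) × 25 + 11 = 66961.
Real time: 66961 / (25) = 66961/25 s.
Target frame: (66961/25) × (30000/1001) = 80353200/1001 ≈ 80272.927 → 80273.

frame 80273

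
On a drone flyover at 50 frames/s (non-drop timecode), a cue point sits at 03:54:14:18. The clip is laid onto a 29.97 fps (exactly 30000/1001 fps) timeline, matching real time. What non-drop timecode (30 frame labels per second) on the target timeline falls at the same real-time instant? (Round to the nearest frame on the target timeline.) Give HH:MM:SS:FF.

Source frame index: (3×3600 + 54×60 + 14) × 50 + 18 = 702718.
Real time: 702718 / (50) = 351359/25 s.
Target frame: (351359/25) × (30000/1001) = 421630800/1001 ≈ 421209.590 → 421210.
At 30 labels/s: frame 421210 → 03:54:00:10.

03:54:00:10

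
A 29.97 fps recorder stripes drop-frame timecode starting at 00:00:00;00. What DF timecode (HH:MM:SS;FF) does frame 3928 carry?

Ten DF minutes hold 17982 frames, so frame 3928 lies in block 0 (frames 0–17981) with 3928 frames into that block.
The block's first minute is 1800 frames and the rest 1798 each; 3928 frames reaches minute 2, so 0 × 18 + 2 × 2 = 4 labels have been skipped so far.
Adding those back, label number 3928 + 4 = 3932 at 30 labels/s is 131 s + 2 f = 0 h 2 min 11 s frame 2, i.e. 00:02:11;02.

00:02:11;02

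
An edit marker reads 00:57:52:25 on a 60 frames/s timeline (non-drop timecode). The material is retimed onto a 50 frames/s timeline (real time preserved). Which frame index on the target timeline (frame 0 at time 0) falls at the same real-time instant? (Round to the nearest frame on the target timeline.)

frame 173621

Source frame index: (0×3600 + 57×60 + 52) × 60 + 25 = 208345.
Real time: 208345 / (60) = 41669/12 s.
Target frame: (41669/12) × (50) = 1041725/6 ≈ 173620.833 → 173621.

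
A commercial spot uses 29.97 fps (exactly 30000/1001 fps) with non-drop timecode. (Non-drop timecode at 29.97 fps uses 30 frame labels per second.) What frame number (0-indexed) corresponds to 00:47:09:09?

frame 84879

Total seconds to the label: (0 × 3600 + 47 × 60 + 9) = 2829.
Frame index = 2829 × 30 + 9 = 84879.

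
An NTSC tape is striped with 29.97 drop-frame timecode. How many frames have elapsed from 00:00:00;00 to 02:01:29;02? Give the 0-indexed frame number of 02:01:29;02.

Complete 10-minute blocks: 12, each 17982 frames → 215784.
Remaining 1 whole minute in the current block: 1800 + 0 × 1798 = 1800 frames.
Within the current minute: 29 × 30 + 2 − 2 = 870 (labels ;00/;01 skipped at this minute). Total = 215784 + 1800 + 870 = 218454.

218454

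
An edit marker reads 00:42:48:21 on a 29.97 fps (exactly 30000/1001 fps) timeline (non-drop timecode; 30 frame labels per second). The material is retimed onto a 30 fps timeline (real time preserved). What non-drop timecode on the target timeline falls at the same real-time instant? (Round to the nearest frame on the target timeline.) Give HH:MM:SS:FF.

00:42:51:08

Source frame index: (0×3600 + 42×60 + 48) × 30 + 21 = 77061.
Real time: 77061 / (30000/1001) = 25712687/10000 s.
Target frame: (25712687/10000) × (30) = 77138061/1000 ≈ 77138.061 → 77138.
At 30 labels/s: frame 77138 → 00:42:51:08.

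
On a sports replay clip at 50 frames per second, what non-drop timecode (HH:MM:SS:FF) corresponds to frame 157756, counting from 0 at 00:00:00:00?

00:52:35:06

157756 ÷ 50 = 3155 full seconds, remainder 6 frames.
3155 s = 0 h 52 min 35 s.
Timecode: 00:52:35:06.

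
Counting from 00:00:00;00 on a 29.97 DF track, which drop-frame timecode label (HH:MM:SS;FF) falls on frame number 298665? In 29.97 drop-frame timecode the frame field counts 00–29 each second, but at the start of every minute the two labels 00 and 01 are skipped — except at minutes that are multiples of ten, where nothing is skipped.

02:46:05;15

Each 10-minute DF block holds 10 × 60 × 30 − 9 × 2 = 17982 frames. 298665 ÷ 17982 → 16 full blocks, remainder 10953.
Within the partial block the first minute is 1800 frames and each further minute 1798, so 6 further minute boundaries passed. Total skipped labels = 18 × 16 + 2 × 6 = 300.
Non-drop label index = 298665 + 300 = 298965; at 30 labels/s that is 02:46:05:15, i.e. DF 02:46:05;15.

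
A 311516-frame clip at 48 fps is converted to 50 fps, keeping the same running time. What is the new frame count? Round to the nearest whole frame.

324496 frames

Frames at target rate = 311516 × (50) / (48) = 1946975/6 ≈ 324495.833.
Nearest whole frame: 324496.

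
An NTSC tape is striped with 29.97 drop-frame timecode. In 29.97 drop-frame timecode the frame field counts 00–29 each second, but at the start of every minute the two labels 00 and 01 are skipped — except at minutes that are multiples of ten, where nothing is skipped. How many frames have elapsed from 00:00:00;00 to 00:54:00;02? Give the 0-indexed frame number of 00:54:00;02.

As if non-drop at 30 labels/s: (0 × 3600 + 54 × 60 + 0) × 30 + 2 = 97202.
Minute boundaries passed: 54; those not divisible by 10: 54 − 5 = 49; dropped labels = 2 × 49 = 98.
Actual frame index = 97202 − 98 = 97104.

97104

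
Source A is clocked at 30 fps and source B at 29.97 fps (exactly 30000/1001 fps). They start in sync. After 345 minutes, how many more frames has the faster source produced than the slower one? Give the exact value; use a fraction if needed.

621000/1001 frames

345 min = 20700 s.
A emits 30 × 20700 = 621000 frames; B emits 30000/1001 × 20700 = 621000000/1001.
Difference = 621000/1001 frames (≈ 620.3796); B is behind A.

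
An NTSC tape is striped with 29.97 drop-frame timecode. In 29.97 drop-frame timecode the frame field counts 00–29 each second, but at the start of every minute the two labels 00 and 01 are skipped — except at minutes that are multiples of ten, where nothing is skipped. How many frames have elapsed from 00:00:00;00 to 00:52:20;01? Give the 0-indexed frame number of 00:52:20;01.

94107

Complete 10-minute blocks: 5, each 17982 frames → 89910.
Remaining 2 whole minutes in the current block: 1800 + 1 × 1798 = 3598 frames.
Within the current minute: 20 × 30 + 1 − 2 = 599 (labels ;00/;01 skipped at this minute). Total = 89910 + 3598 + 599 = 94107.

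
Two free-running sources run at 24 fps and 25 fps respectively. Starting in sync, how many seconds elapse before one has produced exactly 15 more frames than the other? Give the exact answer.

The gap grows by |25 − 24| = 1 frame per second.
Time for a 15-frame gap: 15 ÷ (1) = 15 s.

15 seconds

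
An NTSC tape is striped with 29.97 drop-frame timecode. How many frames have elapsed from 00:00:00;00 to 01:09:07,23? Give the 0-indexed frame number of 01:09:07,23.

124307

Complete 10-minute blocks: 6, each 17982 frames → 107892.
Remaining 9 whole minutes in the current block: 1800 + 8 × 1798 = 16184 frames.
Within the current minute: 7 × 30 + 23 − 2 = 231 (labels ;00/;01 skipped at this minute). Total = 107892 + 16184 + 231 = 124307.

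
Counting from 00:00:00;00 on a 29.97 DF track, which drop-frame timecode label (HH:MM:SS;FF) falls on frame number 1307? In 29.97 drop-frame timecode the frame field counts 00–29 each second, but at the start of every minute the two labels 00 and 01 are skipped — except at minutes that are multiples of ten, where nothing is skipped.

Ten DF minutes hold 17982 frames, so frame 1307 lies in block 0 (frames 0–17981) with 1307 frames into that block.
The block's first minute is 1800 frames and the rest 1798 each; 1307 frames reaches minute 0, so 0 × 18 + 0 × 2 = 0 labels have been skipped so far.
Adding those back, label number 1307 + 0 = 1307 at 30 labels/s is 43 s + 17 f = 0 h 0 min 43 s frame 17, i.e. 00:00:43;17.

00:00:43;17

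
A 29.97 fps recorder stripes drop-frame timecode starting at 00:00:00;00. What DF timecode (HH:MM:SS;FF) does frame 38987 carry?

00:21:40;25

Each 10-minute DF block holds 10 × 60 × 30 − 9 × 2 = 17982 frames. 38987 ÷ 17982 → 2 full blocks, remainder 3023.
Within the partial block the first minute is 1800 frames and each further minute 1798, so 1 further minute boundary passed. Total skipped labels = 18 × 2 + 2 × 1 = 38.
Non-drop label index = 38987 + 38 = 39025; at 30 labels/s that is 00:21:40:25, i.e. DF 00:21:40;25.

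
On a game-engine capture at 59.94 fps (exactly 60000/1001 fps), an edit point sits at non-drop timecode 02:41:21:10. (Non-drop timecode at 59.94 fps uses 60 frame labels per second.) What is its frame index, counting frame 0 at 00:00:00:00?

Total seconds to the label: (2 × 3600 + 41 × 60 + 21) = 9681.
Frame index = 9681 × 60 + 10 = 580870.

580870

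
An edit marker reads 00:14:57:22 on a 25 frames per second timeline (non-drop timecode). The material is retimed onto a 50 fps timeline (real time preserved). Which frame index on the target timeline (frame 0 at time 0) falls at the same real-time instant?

frame 44894

Source frame index: (0×3600 + 14×60 + 57) × 25 + 22 = 22447.
Real time: 22447 / (25) = 22447/25 s.
Target frame: (22447/25) × (50) = 44894.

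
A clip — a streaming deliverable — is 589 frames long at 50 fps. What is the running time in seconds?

11.78 seconds

Running time = 589 / (50) = 11.78 s.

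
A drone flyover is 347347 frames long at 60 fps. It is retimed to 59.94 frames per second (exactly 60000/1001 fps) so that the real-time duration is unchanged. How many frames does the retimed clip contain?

Target frames = source frames × (target rate / source rate) = 347347 × (60000/1001)/(60) = 347347 × 1000/1001 = 347000.

347000 frames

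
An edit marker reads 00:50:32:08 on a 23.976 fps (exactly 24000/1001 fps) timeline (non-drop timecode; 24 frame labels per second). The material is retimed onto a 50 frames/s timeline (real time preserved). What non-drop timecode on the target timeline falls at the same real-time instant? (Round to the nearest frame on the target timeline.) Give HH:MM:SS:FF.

Source frame index: (0×3600 + 50×60 + 32) × 24 + 8 = 72776.
Real time: 72776 / (24000/1001) = 9106097/3000 s.
Target frame: (9106097/3000) × (50) = 9106097/60 ≈ 151768.283 → 151768.
At 50 labels/s: frame 151768 → 00:50:35:18.

00:50:35:18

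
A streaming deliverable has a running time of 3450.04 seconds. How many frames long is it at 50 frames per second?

172502 frames

Frames = 3450.04 × 50 = 172502.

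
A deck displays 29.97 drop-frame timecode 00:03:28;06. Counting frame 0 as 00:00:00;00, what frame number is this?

As if non-drop at 30 labels/s: (0 × 3600 + 3 × 60 + 28) × 30 + 6 = 6246.
Minute boundaries passed: 3; those not divisible by 10: 3 − 0 = 3; dropped labels = 2 × 3 = 6.
Actual frame index = 6246 − 6 = 6240.

6240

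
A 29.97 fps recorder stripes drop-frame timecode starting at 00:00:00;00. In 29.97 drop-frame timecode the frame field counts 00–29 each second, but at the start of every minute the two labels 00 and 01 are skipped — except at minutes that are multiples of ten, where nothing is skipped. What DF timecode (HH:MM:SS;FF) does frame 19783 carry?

Ten DF minutes hold 17982 frames, so frame 19783 lies in block 1 (frames 17982–35963) with 1801 frames into that block.
The block's first minute is 1800 frames and the rest 1798 each; 1801 frames reaches minute 1, so 1 × 18 + 1 × 2 = 20 labels have been skipped so far.
Adding those back, label number 19783 + 20 = 19803 at 30 labels/s is 660 s + 3 f = 0 h 11 min 0 s frame 3, i.e. 00:11:00;03.

00:11:00;03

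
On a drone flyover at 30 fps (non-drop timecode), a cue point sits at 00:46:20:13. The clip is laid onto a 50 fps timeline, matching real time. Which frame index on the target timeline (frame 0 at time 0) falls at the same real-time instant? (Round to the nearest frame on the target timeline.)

frame 139022

Source frame index: (0×3600 + 46×60 + 20) × 30 + 13 = 83413.
Real time: 83413 / (30) = 83413/30 s.
Target frame: (83413/30) × (50) = 417065/3 ≈ 139021.667 → 139022.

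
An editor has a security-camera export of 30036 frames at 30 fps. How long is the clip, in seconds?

1001.2 seconds

Running time = 30036 / (30) = 1001.2 s.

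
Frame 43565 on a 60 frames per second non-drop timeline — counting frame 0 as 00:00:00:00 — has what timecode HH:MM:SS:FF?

00:12:06:05

43565 ÷ 60 = 726 full seconds, remainder 5 frames.
726 s = 0 h 12 min 6 s.
Timecode: 00:12:06:05.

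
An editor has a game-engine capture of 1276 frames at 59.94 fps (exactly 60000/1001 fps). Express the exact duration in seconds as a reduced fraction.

319319/15000 seconds

Running time = 1276 ÷ (60000/1001) = 1276 × 1001/60000 = 319319/15000 s.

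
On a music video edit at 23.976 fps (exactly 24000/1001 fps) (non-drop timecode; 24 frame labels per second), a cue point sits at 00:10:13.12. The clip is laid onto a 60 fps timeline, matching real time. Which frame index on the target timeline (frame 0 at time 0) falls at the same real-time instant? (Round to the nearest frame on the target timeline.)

frame 36847

Source frame index: (0×3600 + 10×60 + 13) × 24 + 12 = 14724.
Real time: 14724 / (24000/1001) = 1228227/2000 s.
Target frame: (1228227/2000) × (60) = 3684681/100 ≈ 36846.810 → 36847.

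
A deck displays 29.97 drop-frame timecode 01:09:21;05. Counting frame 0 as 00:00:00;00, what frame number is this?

124709

As if non-drop at 30 labels/s: (1 × 3600 + 9 × 60 + 21) × 30 + 5 = 124835.
Minute boundaries passed: 69; those not divisible by 10: 69 − 6 = 63; dropped labels = 2 × 63 = 126.
Actual frame index = 124835 − 126 = 124709.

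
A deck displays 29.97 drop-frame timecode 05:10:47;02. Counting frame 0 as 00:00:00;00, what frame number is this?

558854

As if non-drop at 30 labels/s: (5 × 3600 + 10 × 60 + 47) × 30 + 2 = 559412.
Minute boundaries passed: 310; those not divisible by 10: 310 − 31 = 279; dropped labels = 2 × 279 = 558.
Actual frame index = 559412 − 558 = 558854.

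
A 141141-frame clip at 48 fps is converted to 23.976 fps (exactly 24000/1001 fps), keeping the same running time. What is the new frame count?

Target frames = source frames × (target rate / source rate) = 141141 × (24000/1001)/(48) = 141141 × 500/1001 = 70500.

70500 frames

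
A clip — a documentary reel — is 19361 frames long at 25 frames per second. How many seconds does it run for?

774.44 seconds

Running time = 19361 / (25) = 774.44 s.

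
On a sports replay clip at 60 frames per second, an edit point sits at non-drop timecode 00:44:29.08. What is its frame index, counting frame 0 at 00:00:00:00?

frame 160148

Total seconds to the label: (0 × 3600 + 44 × 60 + 29) = 2669.
Frame index = 2669 × 60 + 8 = 160148.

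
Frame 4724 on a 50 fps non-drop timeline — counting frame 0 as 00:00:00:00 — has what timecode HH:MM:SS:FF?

4724 ÷ 50 = 94 full seconds, remainder 24 frames.
94 s = 0 h 1 min 34 s.
Timecode: 00:01:34:24.

00:01:34:24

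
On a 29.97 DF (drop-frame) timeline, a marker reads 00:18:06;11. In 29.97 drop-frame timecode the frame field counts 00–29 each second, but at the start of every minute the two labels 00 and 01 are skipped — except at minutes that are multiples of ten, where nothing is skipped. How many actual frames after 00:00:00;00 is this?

Complete 10-minute blocks: 1, each 17982 frames → 17982.
Remaining 8 whole minutes in the current block: 1800 + 7 × 1798 = 14386 frames.
Within the current minute: 6 × 30 + 11 − 2 = 189 (labels ;00/;01 skipped at this minute). Total = 17982 + 14386 + 189 = 32557.

32557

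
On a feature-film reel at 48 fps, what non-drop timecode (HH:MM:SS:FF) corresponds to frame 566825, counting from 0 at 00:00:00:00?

03:16:48:41

566825 ÷ 48 = 11808 full seconds, remainder 41 frames.
11808 s = 3 h 16 min 48 s.
Timecode: 03:16:48:41.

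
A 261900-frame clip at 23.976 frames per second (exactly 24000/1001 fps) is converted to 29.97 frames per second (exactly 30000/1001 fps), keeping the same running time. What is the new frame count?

Target frames = source frames × (target rate / source rate) = 261900 × (30000/1001)/(24000/1001) = 261900 × 5/4 = 327375.

327375 frames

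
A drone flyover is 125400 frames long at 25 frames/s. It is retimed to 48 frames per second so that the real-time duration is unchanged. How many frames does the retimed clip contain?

240768 frames

Target frames = source frames × (target rate / source rate) = 125400 × (48)/(25) = 125400 × 48/25 = 240768.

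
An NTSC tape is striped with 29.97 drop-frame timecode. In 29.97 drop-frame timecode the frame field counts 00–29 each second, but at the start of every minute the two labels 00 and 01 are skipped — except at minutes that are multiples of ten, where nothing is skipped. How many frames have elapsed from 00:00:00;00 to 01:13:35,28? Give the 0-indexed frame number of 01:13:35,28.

132346

Complete 10-minute blocks: 7, each 17982 frames → 125874.
Remaining 3 whole minutes in the current block: 1800 + 2 × 1798 = 5396 frames.
Within the current minute: 35 × 30 + 28 − 2 = 1076 (labels ;00/;01 skipped at this minute). Total = 125874 + 5396 + 1076 = 132346.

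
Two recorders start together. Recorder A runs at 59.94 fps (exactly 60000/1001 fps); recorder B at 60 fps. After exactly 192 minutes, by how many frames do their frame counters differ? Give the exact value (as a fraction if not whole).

192 min = 11520 s.
A emits 60000/1001 × 11520 = 691200000/1001 frames; B emits 60 × 11520 = 691200.
Difference = 691200/1001 frames (≈ 690.5095); B is ahead of A.

691200/1001 frames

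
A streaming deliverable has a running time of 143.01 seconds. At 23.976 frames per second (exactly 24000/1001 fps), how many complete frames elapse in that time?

Frames = 143.01 × 24000/1001 = 490320/143 ≈ 3428.8112.
Complete frames: 3428.

3428 frames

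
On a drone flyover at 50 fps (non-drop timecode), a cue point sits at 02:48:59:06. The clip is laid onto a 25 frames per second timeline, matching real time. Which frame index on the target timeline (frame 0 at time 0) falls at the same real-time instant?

frame 253478

Source frame index: (2×3600 + 48×60 + 59) × 50 + 6 = 506956.
Real time: 506956 / (50) = 253478/25 s.
Target frame: (253478/25) × (25) = 253478.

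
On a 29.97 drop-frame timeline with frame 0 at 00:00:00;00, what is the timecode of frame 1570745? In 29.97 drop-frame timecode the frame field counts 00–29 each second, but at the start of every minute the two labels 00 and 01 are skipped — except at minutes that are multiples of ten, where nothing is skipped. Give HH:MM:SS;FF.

14:33:30;17

Ten DF minutes hold 17982 frames, so frame 1570745 lies in block 87 (frames 1564434–1582415) with 6311 frames into that block.
The block's first minute is 1800 frames and the rest 1798 each; 6311 frames reaches minute 3, so 87 × 18 + 3 × 2 = 1572 labels have been skipped so far.
Adding those back, label number 1570745 + 1572 = 1572317 at 30 labels/s is 52410 s + 17 f = 14 h 33 min 30 s frame 17, i.e. 14:33:30;17.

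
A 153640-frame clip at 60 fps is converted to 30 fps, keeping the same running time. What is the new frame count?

Target frames = source frames × (target rate / source rate) = 153640 × (30)/(60) = 153640 × 1/2 = 76820.

76820 frames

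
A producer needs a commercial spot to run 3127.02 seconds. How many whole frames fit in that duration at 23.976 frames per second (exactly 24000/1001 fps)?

Frames = 3127.02 × 24000/1001 = 5772960/77 ≈ 74973.5065.
Complete frames: 74973.

74973 frames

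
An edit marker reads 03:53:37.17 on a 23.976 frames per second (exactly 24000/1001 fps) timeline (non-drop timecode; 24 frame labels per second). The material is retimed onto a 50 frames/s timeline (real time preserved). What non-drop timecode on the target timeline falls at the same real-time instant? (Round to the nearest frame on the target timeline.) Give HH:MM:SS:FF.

Source frame index: (3×3600 + 53×60 + 37) × 24 + 17 = 336425.
Real time: 336425 / (24000/1001) = 13470457/960 s.
Target frame: (13470457/960) × (50) = 67352285/96 ≈ 701586.302 → 701586.
At 50 labels/s: frame 701586 → 03:53:51:36.

03:53:51:36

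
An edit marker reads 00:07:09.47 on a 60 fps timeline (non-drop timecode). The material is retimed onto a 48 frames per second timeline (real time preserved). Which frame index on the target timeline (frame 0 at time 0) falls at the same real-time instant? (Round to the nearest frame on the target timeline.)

Source frame index: (0×3600 + 7×60 + 9) × 60 + 47 = 25787.
Real time: 25787 / (60) = 25787/60 s.
Target frame: (25787/60) × (48) = 103148/5 ≈ 20629.600 → 20630.

frame 20630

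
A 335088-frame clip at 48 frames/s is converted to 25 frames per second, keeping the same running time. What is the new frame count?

Target frames = source frames × (target rate / source rate) = 335088 × (25)/(48) = 335088 × 25/48 = 174525.

174525 frames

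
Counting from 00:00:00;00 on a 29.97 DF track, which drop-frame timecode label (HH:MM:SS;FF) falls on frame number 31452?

00:17:29;14

Each 10-minute DF block holds 10 × 60 × 30 − 9 × 2 = 17982 frames. 31452 ÷ 17982 → 1 full block, remainder 13470.
Within the partial block the first minute is 1800 frames and each further minute 1798, so 7 further minute boundaries passed. Total skipped labels = 18 × 1 + 2 × 7 = 32.
Non-drop label index = 31452 + 32 = 31484; at 30 labels/s that is 00:17:29:14, i.e. DF 00:17:29;14.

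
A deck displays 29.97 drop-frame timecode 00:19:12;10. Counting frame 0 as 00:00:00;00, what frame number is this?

34534

As if non-drop at 30 labels/s: (0 × 3600 + 19 × 60 + 12) × 30 + 10 = 34570.
Minute boundaries passed: 19; those not divisible by 10: 19 − 1 = 18; dropped labels = 2 × 18 = 36.
Actual frame index = 34570 − 36 = 34534.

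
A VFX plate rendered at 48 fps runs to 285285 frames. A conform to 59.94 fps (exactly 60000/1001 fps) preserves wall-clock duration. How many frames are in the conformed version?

356250 frames

Target frames = source frames × (target rate / source rate) = 285285 × (60000/1001)/(48) = 285285 × 1250/1001 = 356250.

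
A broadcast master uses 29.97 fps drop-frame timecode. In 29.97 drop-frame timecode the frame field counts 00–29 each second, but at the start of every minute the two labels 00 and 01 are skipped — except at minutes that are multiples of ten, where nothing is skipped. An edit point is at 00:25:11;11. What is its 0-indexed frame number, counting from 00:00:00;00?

45295

As if non-drop at 30 labels/s: (0 × 3600 + 25 × 60 + 11) × 30 + 11 = 45341.
Minute boundaries passed: 25; those not divisible by 10: 25 − 2 = 23; dropped labels = 2 × 23 = 46.
Actual frame index = 45341 − 46 = 45295.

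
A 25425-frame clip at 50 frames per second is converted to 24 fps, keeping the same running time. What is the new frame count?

Target frames = source frames × (target rate / source rate) = 25425 × (24)/(50) = 25425 × 12/25 = 12204.

12204 frames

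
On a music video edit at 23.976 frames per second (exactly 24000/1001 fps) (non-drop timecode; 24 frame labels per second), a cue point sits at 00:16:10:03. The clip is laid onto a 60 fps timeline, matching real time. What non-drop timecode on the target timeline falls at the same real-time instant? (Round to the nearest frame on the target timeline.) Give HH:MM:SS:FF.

Source frame index: (0×3600 + 16×60 + 10) × 24 + 3 = 23283.
Real time: 23283 / (24000/1001) = 7768761/8000 s.
Target frame: (7768761/8000) × (60) = 23306283/400 ≈ 58265.707 → 58266.
At 60 labels/s: frame 58266 → 00:16:11:06.

00:16:11:06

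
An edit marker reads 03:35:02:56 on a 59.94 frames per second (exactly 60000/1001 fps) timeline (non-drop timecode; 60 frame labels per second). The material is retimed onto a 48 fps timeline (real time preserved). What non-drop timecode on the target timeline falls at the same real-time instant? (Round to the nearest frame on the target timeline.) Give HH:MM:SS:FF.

03:35:15:40

Source frame index: (3×3600 + 35×60 + 2) × 60 + 56 = 774176.
Real time: 774176 / (60000/1001) = 24217193/1875 s.
Target frame: (24217193/1875) × (48) = 387475088/625 ≈ 619960.141 → 619960.
At 48 labels/s: frame 619960 → 03:35:15:40.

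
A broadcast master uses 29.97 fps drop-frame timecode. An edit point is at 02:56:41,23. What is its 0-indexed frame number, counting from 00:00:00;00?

317735

Complete 10-minute blocks: 17, each 17982 frames → 305694.
Remaining 6 whole minutes in the current block: 1800 + 5 × 1798 = 10790 frames.
Within the current minute: 41 × 30 + 23 − 2 = 1251 (labels ;00/;01 skipped at this minute). Total = 305694 + 10790 + 1251 = 317735.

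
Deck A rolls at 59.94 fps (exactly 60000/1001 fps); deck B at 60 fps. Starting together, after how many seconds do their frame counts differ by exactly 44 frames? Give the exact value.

The gap grows by |60 − 60000/1001| = 60/1001 frames per second.
Time for a 44-frame gap: 44 ÷ (60/1001) = 11011/15 s.

11011/15 seconds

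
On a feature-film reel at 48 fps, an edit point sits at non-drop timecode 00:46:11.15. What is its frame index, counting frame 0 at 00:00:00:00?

Total seconds to the label: (0 × 3600 + 46 × 60 + 11) = 2771.
Frame index = 2771 × 48 + 15 = 133023.

133023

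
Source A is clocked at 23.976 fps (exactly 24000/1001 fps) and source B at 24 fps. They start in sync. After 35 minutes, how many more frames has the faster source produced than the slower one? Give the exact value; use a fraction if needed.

7200/143 frames

35 min = 2100 s.
A emits 24000/1001 × 2100 = 7200000/143 frames; B emits 24 × 2100 = 50400.
Difference = 7200/143 frames (≈ 50.3497); B is ahead of A.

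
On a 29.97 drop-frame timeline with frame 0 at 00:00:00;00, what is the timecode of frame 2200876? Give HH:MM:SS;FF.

Each 10-minute DF block holds 10 × 60 × 30 − 9 × 2 = 17982 frames. 2200876 ÷ 17982 → 122 full blocks, remainder 7072.
Within the partial block the first minute is 1800 frames and each further minute 1798, so 3 further minute boundaries passed. Total skipped labels = 18 × 122 + 2 × 3 = 2202.
Non-drop label index = 2200876 + 2202 = 2203078; at 30 labels/s that is 20:23:55:28, i.e. DF 20:23:55;28.

20:23:55;28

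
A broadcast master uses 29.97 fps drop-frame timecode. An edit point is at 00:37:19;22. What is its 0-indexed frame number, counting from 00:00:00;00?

As if non-drop at 30 labels/s: (0 × 3600 + 37 × 60 + 19) × 30 + 22 = 67192.
Minute boundaries passed: 37; those not divisible by 10: 37 − 3 = 34; dropped labels = 2 × 34 = 68.
Actual frame index = 67192 − 68 = 67124.

67124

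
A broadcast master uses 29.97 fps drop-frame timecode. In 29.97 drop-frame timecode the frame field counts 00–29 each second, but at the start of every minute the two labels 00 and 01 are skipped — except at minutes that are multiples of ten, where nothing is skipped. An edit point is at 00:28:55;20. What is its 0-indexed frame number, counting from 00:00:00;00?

52018

Complete 10-minute blocks: 2, each 17982 frames → 35964.
Remaining 8 whole minutes in the current block: 1800 + 7 × 1798 = 14386 frames.
Within the current minute: 55 × 30 + 20 − 2 = 1668 (labels ;00/;01 skipped at this minute). Total = 35964 + 14386 + 1668 = 52018.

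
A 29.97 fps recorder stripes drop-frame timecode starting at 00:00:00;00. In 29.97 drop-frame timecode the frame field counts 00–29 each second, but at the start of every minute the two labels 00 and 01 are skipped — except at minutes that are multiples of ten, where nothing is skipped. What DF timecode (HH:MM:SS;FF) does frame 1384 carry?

Each 10-minute DF block holds 10 × 60 × 30 − 9 × 2 = 17982 frames. 1384 ÷ 17982 → 0 full blocks, remainder 1384.
Within the partial block the first minute is 1800 frames and each further minute 1798, so 0 further minute boundaries passed. Total skipped labels = 18 × 0 + 2 × 0 = 0.
Non-drop label index = 1384 + 0 = 1384; at 30 labels/s that is 00:00:46:04, i.e. DF 00:00:46;04.

00:00:46;04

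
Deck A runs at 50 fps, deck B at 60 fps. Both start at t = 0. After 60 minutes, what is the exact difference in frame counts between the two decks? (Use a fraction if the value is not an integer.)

36000 frames

60 min = 3600 s.
A emits 50 × 3600 = 180000 frames; B emits 60 × 3600 = 216000.
Difference = 36000 frames; B is ahead of A.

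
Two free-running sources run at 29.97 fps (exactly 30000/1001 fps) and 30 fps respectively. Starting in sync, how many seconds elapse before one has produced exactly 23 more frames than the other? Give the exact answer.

The gap grows by |30 − 30000/1001| = 30/1001 frames per second.
Time for a 23-frame gap: 23 ÷ (30/1001) = 23023/30 s.

23023/30 seconds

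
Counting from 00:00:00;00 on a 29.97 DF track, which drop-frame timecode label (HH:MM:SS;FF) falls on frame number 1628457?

Ten DF minutes hold 17982 frames, so frame 1628457 lies in block 90 (frames 1618380–1636361) with 10077 frames into that block.
The block's first minute is 1800 frames and the rest 1798 each; 10077 frames reaches minute 5, so 90 × 18 + 5 × 2 = 1630 labels have been skipped so far.
Adding those back, label number 1628457 + 1630 = 1630087 at 30 labels/s is 54336 s + 7 f = 15 h 5 min 36 s frame 7, i.e. 15:05:36;07.

15:05:36;07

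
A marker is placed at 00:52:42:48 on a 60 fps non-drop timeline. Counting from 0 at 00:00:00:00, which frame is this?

Total seconds to the label: (0 × 3600 + 52 × 60 + 42) = 3162.
Frame index = 3162 × 60 + 48 = 189768.

189768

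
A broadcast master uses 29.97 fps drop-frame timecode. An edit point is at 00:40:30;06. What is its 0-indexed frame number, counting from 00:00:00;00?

Complete 10-minute blocks: 4, each 17982 frames → 71928.
Remaining 0 whole minutes in the current block: 0 frames.
Within the current minute: 30 × 30 + 6 = 906. Total = 71928 + 0 + 906 = 72834.

72834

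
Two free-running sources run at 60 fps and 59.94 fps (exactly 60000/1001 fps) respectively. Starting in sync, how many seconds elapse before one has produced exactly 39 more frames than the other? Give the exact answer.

The gap grows by |60000/1001 − 60| = 60/1001 frames per second.
Time for a 39-frame gap: 39 ÷ (60/1001) = 650.65 s.

650.65 seconds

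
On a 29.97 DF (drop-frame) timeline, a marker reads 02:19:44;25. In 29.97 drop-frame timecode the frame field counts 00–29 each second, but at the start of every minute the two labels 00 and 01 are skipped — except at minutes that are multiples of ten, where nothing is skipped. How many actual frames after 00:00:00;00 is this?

251293

Complete 10-minute blocks: 13, each 17982 frames → 233766.
Remaining 9 whole minutes in the current block: 1800 + 8 × 1798 = 16184 frames.
Within the current minute: 44 × 30 + 25 − 2 = 1343 (labels ;00/;01 skipped at this minute). Total = 233766 + 16184 + 1343 = 251293.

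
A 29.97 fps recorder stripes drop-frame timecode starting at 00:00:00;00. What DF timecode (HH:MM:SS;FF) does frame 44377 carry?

00:24:40;21

Each 10-minute DF block holds 10 × 60 × 30 − 9 × 2 = 17982 frames. 44377 ÷ 17982 → 2 full blocks, remainder 8413.
Within the partial block the first minute is 1800 frames and each further minute 1798, so 4 further minute boundaries passed. Total skipped labels = 18 × 2 + 2 × 4 = 44.
Non-drop label index = 44377 + 44 = 44421; at 30 labels/s that is 00:24:40:21, i.e. DF 00:24:40;21.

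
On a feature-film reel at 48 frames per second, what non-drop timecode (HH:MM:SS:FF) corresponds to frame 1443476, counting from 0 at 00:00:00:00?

1443476 ÷ 48 = 30072 full seconds, remainder 20 frames.
30072 s = 8 h 21 min 12 s.
Timecode: 08:21:12:20.

08:21:12:20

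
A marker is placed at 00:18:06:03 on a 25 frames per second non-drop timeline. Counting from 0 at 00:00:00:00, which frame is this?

Total seconds to the label: (0 × 3600 + 18 × 60 + 6) = 1086.
Frame index = 1086 × 25 + 3 = 27153.

27153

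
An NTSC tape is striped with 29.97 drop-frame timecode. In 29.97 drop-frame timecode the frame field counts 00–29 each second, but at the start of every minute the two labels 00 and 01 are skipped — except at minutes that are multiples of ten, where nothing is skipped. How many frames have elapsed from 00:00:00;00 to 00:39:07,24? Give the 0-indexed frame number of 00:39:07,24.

As if non-drop at 30 labels/s: (0 × 3600 + 39 × 60 + 7) × 30 + 24 = 70434.
Minute boundaries passed: 39; those not divisible by 10: 39 − 3 = 36; dropped labels = 2 × 36 = 72.
Actual frame index = 70434 − 72 = 70362.

70362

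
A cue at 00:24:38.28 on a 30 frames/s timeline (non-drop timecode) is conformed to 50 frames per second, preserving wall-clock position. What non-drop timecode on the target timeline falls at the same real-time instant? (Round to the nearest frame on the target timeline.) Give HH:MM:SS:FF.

00:24:38:47

Source frame index: (0×3600 + 24×60 + 38) × 30 + 28 = 44368.
Real time: 44368 / (30) = 22184/15 s.
Target frame: (22184/15) × (50) = 221840/3 ≈ 73946.667 → 73947.
At 50 labels/s: frame 73947 → 00:24:38:47.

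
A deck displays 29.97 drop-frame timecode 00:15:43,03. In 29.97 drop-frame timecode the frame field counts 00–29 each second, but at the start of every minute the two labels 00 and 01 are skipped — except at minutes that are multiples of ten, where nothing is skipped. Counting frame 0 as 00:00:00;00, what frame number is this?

28265

Complete 10-minute blocks: 1, each 17982 frames → 17982.
Remaining 5 whole minutes in the current block: 1800 + 4 × 1798 = 8992 frames.
Within the current minute: 43 × 30 + 3 − 2 = 1291 (labels ;00/;01 skipped at this minute). Total = 17982 + 8992 + 1291 = 28265.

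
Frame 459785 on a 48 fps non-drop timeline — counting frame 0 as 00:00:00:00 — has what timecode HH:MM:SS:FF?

02:39:38:41

459785 ÷ 48 = 9578 full seconds, remainder 41 frames.
9578 s = 2 h 39 min 38 s.
Timecode: 02:39:38:41.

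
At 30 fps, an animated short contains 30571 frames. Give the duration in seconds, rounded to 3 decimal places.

1019.033 seconds

Running time = 30571 × 1/30 = 30571/30 s ≈ 1019.033 s.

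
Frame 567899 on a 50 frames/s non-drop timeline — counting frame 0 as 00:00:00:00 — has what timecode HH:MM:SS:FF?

03:09:17:49

567899 ÷ 50 = 11357 full seconds, remainder 49 frames.
11357 s = 3 h 9 min 17 s.
Timecode: 03:09:17:49.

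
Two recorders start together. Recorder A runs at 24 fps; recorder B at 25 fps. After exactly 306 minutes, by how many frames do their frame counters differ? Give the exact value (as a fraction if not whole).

18360 frames

306 min = 18360 s.
A emits 24 × 18360 = 440640 frames; B emits 25 × 18360 = 459000.
Difference = 18360 frames; B is ahead of A.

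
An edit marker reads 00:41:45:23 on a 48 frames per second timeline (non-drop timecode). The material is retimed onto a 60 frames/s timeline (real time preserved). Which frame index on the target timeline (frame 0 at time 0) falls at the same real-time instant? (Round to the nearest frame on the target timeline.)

frame 150329

Source frame index: (0×3600 + 41×60 + 45) × 48 + 23 = 120263.
Real time: 120263 / (48) = 120263/48 s.
Target frame: (120263/48) × (60) = 601315/4 ≈ 150328.750 → 150329.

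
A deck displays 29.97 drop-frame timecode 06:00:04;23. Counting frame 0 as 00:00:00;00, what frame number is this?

647495

Complete 10-minute blocks: 36, each 17982 frames → 647352.
Remaining 0 whole minutes in the current block: 0 frames.
Within the current minute: 4 × 30 + 23 = 143. Total = 647352 + 0 + 143 = 647495.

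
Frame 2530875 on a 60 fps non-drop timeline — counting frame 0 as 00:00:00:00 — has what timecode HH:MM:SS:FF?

2530875 ÷ 60 = 42181 full seconds, remainder 15 frames.
42181 s = 11 h 43 min 1 s.
Timecode: 11:43:01:15.

11:43:01:15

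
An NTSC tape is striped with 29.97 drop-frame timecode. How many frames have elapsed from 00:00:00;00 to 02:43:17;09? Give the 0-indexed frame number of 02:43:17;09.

293625

Complete 10-minute blocks: 16, each 17982 frames → 287712.
Remaining 3 whole minutes in the current block: 1800 + 2 × 1798 = 5396 frames.
Within the current minute: 17 × 30 + 9 − 2 = 517 (labels ;00/;01 skipped at this minute). Total = 287712 + 5396 + 517 = 293625.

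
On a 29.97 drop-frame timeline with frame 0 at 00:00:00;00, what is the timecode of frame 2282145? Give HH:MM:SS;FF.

21:09:07;21

Ten DF minutes hold 17982 frames, so frame 2282145 lies in block 126 (frames 2265732–2283713) with 16413 frames into that block.
The block's first minute is 1800 frames and the rest 1798 each; 16413 frames reaches minute 9, so 126 × 18 + 9 × 2 = 2286 labels have been skipped so far.
Adding those back, label number 2282145 + 2286 = 2284431 at 30 labels/s is 76147 s + 21 f = 21 h 9 min 7 s frame 21, i.e. 21:09:07;21.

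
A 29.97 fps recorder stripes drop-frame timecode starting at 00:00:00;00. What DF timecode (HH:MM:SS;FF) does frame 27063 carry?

00:15:03;01

Each 10-minute DF block holds 10 × 60 × 30 − 9 × 2 = 17982 frames. 27063 ÷ 17982 → 1 full block, remainder 9081.
Within the partial block the first minute is 1800 frames and each further minute 1798, so 5 further minute boundaries passed. Total skipped labels = 18 × 1 + 2 × 5 = 28.
Non-drop label index = 27063 + 28 = 27091; at 30 labels/s that is 00:15:03:01, i.e. DF 00:15:03;01.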